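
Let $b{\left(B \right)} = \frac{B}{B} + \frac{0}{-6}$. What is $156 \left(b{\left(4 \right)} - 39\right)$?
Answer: $-5928$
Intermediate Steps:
$b{\left(B \right)} = 1$ ($b{\left(B \right)} = 1 + 0 \left(- \frac{1}{6}\right) = 1 + 0 = 1$)
$156 \left(b{\left(4 \right)} - 39\right) = 156 \left(1 - 39\right) = 156 \left(-38\right) = -5928$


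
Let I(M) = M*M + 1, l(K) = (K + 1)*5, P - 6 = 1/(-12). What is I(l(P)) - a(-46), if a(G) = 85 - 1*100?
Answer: 174529/144 ≈ 1212.0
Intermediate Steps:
a(G) = -15 (a(G) = 85 - 100 = -15)
P = 71/12 (P = 6 + 1/(-12) = 6 + 1*(-1/12) = 6 - 1/12 = 71/12 ≈ 5.9167)
l(K) = 5 + 5*K (l(K) = (1 + K)*5 = 5 + 5*K)
I(M) = 1 + M**2 (I(M) = M**2 + 1 = 1 + M**2)
I(l(P)) - a(-46) = (1 + (5 + 5*(71/12))**2) - 1*(-15) = (1 + (5 + 355/12)**2) + 15 = (1 + (415/12)**2) + 15 = (1 + 172225/144) + 15 = 172369/144 + 15 = 174529/144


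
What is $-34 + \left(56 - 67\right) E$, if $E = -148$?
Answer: $1594$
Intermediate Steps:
$-34 + \left(56 - 67\right) E = -34 + \left(56 - 67\right) \left(-148\right) = -34 - -1628 = -34 + 1628 = 1594$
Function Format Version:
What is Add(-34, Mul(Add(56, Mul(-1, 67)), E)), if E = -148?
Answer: 1594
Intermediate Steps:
Add(-34, Mul(Add(56, Mul(-1, 67)), E)) = Add(-34, Mul(Add(56, Mul(-1, 67)), -148)) = Add(-34, Mul(Add(56, -67), -148)) = Add(-34, Mul(-11, -148)) = Add(-34, 1628) = 1594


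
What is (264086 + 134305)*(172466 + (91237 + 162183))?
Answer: 169669149426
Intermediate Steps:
(264086 + 134305)*(172466 + (91237 + 162183)) = 398391*(172466 + 253420) = 398391*425886 = 169669149426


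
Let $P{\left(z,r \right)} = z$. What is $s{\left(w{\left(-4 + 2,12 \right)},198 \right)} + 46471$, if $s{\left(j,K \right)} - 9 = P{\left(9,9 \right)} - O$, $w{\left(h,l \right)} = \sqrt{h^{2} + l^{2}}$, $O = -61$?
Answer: $46550$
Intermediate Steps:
$s{\left(j,K \right)} = 79$ ($s{\left(j,K \right)} = 9 + \left(9 - -61\right) = 9 + \left(9 + 61\right) = 9 + 70 = 79$)
$s{\left(w{\left(-4 + 2,12 \right)},198 \right)} + 46471 = 79 + 46471 = 46550$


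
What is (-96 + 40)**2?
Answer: 3136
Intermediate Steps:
(-96 + 40)**2 = (-56)**2 = 3136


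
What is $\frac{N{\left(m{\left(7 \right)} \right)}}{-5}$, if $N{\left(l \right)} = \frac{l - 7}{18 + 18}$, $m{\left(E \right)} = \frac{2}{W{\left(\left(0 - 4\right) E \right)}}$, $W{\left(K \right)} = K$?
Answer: $\frac{11}{280} \approx 0.039286$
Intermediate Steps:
$m{\left(E \right)} = - \frac{1}{2 E}$ ($m{\left(E \right)} = \frac{2}{\left(0 - 4\right) E} = \frac{2}{\left(-4\right) E} = 2 \left(- \frac{1}{4 E}\right) = - \frac{1}{2 E}$)
$N{\left(l \right)} = - \frac{7}{36} + \frac{l}{36}$ ($N{\left(l \right)} = \frac{-7 + l}{36} = \left(-7 + l\right) \frac{1}{36} = - \frac{7}{36} + \frac{l}{36}$)
$\frac{N{\left(m{\left(7 \right)} \right)}}{-5} = \frac{- \frac{7}{36} + \frac{\left(- \frac{1}{2}\right) \frac{1}{7}}{36}}{-5} = \left(- \frac{7}{36} + \frac{\left(- \frac{1}{2}\right) \frac{1}{7}}{36}\right) \left(- \frac{1}{5}\right) = \left(- \frac{7}{36} + \frac{1}{36} \left(- \frac{1}{14}\right)\right) \left(- \frac{1}{5}\right) = \left(- \frac{7}{36} - \frac{1}{504}\right) \left(- \frac{1}{5}\right) = \left(- \frac{11}{56}\right) \left(- \frac{1}{5}\right) = \frac{11}{280}$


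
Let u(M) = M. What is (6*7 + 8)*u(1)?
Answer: 50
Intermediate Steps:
(6*7 + 8)*u(1) = (6*7 + 8)*1 = (42 + 8)*1 = 50*1 = 50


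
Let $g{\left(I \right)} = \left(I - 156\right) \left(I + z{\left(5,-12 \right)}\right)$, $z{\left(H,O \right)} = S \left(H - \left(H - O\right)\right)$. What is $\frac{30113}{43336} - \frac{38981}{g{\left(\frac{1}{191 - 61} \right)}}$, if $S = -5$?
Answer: $\frac{33312612982527}{6855602613944} \approx 4.8592$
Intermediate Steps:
$z{\left(H,O \right)} = - 5 O$ ($z{\left(H,O \right)} = - 5 \left(H - \left(H - O\right)\right) = - 5 O$)
$g{\left(I \right)} = \left(-156 + I\right) \left(60 + I\right)$ ($g{\left(I \right)} = \left(I - 156\right) \left(I - -60\right) = \left(-156 + I\right) \left(I + 60\right) = \left(-156 + I\right) \left(60 + I\right)$)
$\frac{30113}{43336} - \frac{38981}{g{\left(\frac{1}{191 - 61} \right)}} = \frac{30113}{43336} - \frac{38981}{-9360 + \left(\frac{1}{191 - 61}\right)^{2} - \frac{96}{191 - 61}} = 30113 \cdot \frac{1}{43336} - \frac{38981}{-9360 + \left(\frac{1}{130}\right)^{2} - \frac{96}{130}} = \frac{30113}{43336} - \frac{38981}{-9360 + \left(\frac{1}{130}\right)^{2} - \frac{48}{65}} = \frac{30113}{43336} - \frac{38981}{-9360 + \frac{1}{16900} - \frac{48}{65}} = \frac{30113}{43336} - \frac{38981}{- \frac{158196479}{16900}} = \frac{30113}{43336} - - \frac{658778900}{158196479} = \frac{30113}{43336} + \frac{658778900}{158196479} = \frac{33312612982527}{6855602613944}$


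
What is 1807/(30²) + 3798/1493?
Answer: 6116051/1343700 ≈ 4.5517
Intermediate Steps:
1807/(30²) + 3798/1493 = 1807/900 + 3798*(1/1493) = 1807*(1/900) + 3798/1493 = 1807/900 + 3798/1493 = 6116051/1343700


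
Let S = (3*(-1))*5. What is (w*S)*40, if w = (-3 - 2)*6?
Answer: 18000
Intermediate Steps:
w = -30 (w = -5*6 = -30)
S = -15 (S = -3*5 = -15)
(w*S)*40 = -30*(-15)*40 = 450*40 = 18000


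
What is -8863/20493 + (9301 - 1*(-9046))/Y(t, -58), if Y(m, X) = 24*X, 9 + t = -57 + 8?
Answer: -129440789/9508752 ≈ -13.613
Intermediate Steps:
t = -58 (t = -9 + (-57 + 8) = -9 - 49 = -58)
-8863/20493 + (9301 - 1*(-9046))/Y(t, -58) = -8863/20493 + (9301 - 1*(-9046))/((24*(-58))) = -8863*1/20493 + (9301 + 9046)/(-1392) = -8863/20493 + 18347*(-1/1392) = -8863/20493 - 18347/1392 = -129440789/9508752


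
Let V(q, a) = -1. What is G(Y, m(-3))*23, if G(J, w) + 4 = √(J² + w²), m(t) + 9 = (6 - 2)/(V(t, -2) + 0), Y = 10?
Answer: -92 + 23*√269 ≈ 285.23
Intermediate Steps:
m(t) = -13 (m(t) = -9 + (6 - 2)/(-1 + 0) = -9 + 4/(-1) = -9 + 4*(-1) = -9 - 4 = -13)
G(J, w) = -4 + √(J² + w²)
G(Y, m(-3))*23 = (-4 + √(10² + (-13)²))*23 = (-4 + √(100 + 169))*23 = (-4 + √269)*23 = -92 + 23*√269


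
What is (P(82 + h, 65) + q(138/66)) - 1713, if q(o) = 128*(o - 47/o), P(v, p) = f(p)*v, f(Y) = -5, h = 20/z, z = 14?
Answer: -8394051/1771 ≈ -4739.7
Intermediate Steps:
h = 10/7 (h = 20/14 = 20*(1/14) = 10/7 ≈ 1.4286)
P(v, p) = -5*v
q(o) = -6016/o + 128*o
(P(82 + h, 65) + q(138/66)) - 1713 = (-5*(82 + 10/7) + (-6016/(138/66) + 128*(138/66))) - 1713 = (-5*584/7 + (-6016/(138*(1/66)) + 128*(138*(1/66)))) - 1713 = (-2920/7 + (-6016/23/11 + 128*(23/11))) - 1713 = (-2920/7 + (-6016*11/23 + 2944/11)) - 1713 = (-2920/7 + (-66176/23 + 2944/11)) - 1713 = (-2920/7 - 660224/253) - 1713 = -5360328/1771 - 1713 = -8394051/1771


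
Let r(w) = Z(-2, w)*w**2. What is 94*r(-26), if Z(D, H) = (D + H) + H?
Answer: -3431376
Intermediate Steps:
Z(D, H) = D + 2*H
r(w) = w**2*(-2 + 2*w) (r(w) = (-2 + 2*w)*w**2 = w**2*(-2 + 2*w))
94*r(-26) = 94*(2*(-26)**2*(-1 - 26)) = 94*(2*676*(-27)) = 94*(-36504) = -3431376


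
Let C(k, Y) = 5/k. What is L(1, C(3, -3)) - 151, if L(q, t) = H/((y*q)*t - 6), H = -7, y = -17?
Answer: -15532/103 ≈ -150.80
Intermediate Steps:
L(q, t) = -7/(-6 - 17*q*t) (L(q, t) = -7/((-17*q)*t - 6) = -7/(-17*q*t - 6) = -7/(-6 - 17*q*t))
L(1, C(3, -3)) - 151 = 7/(6 + 17*1*(5/3)) - 151 = 7/(6 + 85/3) - 151 = 7/(103/3) - 151 = 7*(3/103) - 151 = 21/103 - 151 = -15532/103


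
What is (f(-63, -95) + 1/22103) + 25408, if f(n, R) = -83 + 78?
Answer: 561482510/22103 ≈ 25403.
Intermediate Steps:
f(n, R) = -5
(f(-63, -95) + 1/22103) + 25408 = (-5 + 1/22103) + 25408 = -110514/22103 + 25408 = 561482510/22103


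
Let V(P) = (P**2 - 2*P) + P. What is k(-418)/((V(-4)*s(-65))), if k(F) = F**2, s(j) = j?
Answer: -43681/325 ≈ -134.40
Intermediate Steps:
V(P) = P**2 - P
k(-418)/((V(-4)*s(-65))) = (-418)**2/((-4*(-1 - 4)*(-65))) = 174724/((-4*(-5)*(-65))) = 174724/((20*(-65))) = 174724/(-1300) = 174724*(-1/1300) = -43681/325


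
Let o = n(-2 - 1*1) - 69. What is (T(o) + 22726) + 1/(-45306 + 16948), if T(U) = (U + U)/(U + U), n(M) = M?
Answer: 644492265/28358 ≈ 22727.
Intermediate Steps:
o = -72 (o = (-2 - 1*1) - 69 = (-2 - 1) - 69 = -3 - 69 = -72)
T(U) = 1 (T(U) = (2*U)/((2*U)) = (2*U)*(1/(2*U)) = 1)
(T(o) + 22726) + 1/(-45306 + 16948) = (1 + 22726) + 1/(-45306 + 16948) = 22727 + 1/(-28358) = 22727 - 1/28358 = 644492265/28358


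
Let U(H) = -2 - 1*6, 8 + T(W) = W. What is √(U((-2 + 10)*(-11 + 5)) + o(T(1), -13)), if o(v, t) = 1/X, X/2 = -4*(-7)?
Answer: I*√6258/28 ≈ 2.8253*I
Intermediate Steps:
X = 56 (X = 2*(-4*(-7)) = 2*28 = 56)
T(W) = -8 + W
o(v, t) = 1/56
U(H) = -8 (U(H) = -2 - 6 = -8)
√(U((-2 + 10)*(-11 + 5)) + o(T(1), -13)) = √(-8 + 1/56) = √(-447/56) = I*√6258/28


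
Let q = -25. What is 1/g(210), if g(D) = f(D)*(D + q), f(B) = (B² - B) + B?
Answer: 1/8158500 ≈ 1.2257e-7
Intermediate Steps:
f(B) = B²
g(D) = D²*(-25 + D) (g(D) = D²*(D - 25) = D²*(-25 + D))
1/g(210) = 1/(210²*(-25 + 210)) = 1/(44100*185) = 1/8158500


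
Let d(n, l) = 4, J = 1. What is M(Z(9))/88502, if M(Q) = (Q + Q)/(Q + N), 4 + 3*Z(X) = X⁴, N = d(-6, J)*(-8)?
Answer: 6557/285905711 ≈ 2.2934e-5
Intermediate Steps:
N = -32 (N = 4*(-8) = -32)
Z(X) = -4/3 + X⁴/3
M(Q) = 2*Q/(-32 + Q) (M(Q) = (Q + Q)/(Q - 32) = (2*Q)/(-32 + Q) = 2*Q/(-32 + Q))
M(Z(9))/88502 = (2*(-4/3 + (⅓)*9⁴)/(-32 + (-4/3 + (⅓)*9⁴)))/88502 = (2*(-4/3 + (⅓)*6561)/(-32 + (-4/3 + (⅓)*6561)))*(1/88502) = (2*(-4/3 + 2187)/(-32 + (-4/3 + 2187)))*(1/88502) = (2*(6557/3)/(-32 + 6557/3))*(1/88502) = (2*(6557/3)/(6461/3))*(1/88502) = (2*(6557/3)*(3/6461))*(1/88502) = (13114/6461)*(1/88502) = 6557/285905711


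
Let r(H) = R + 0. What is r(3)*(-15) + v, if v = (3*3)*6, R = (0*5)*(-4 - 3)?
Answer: 54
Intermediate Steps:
R = 0 (R = 0*(-7) = 0)
v = 54 (v = 9*6 = 54)
r(H) = 0 (r(H) = 0 + 0 = 0)
r(3)*(-15) + v = 0*(-15) + 54 = 0 + 54 = 54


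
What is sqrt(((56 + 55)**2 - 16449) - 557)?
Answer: I*sqrt(4685) ≈ 68.447*I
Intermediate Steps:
sqrt(((56 + 55)**2 - 16449) - 557) = sqrt((111**2 - 16449) - 557) = sqrt((12321 - 16449) - 557) = sqrt(-4128 - 557) = sqrt(-4685) = I*sqrt(4685)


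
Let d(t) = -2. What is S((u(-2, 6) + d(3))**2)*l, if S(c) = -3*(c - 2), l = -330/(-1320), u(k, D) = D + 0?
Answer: -21/2 ≈ -10.500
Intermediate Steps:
u(k, D) = D
l = 1/4 (l = -330*(-1/1320) = 1/4 ≈ 0.25000)
S(c) = 6 - 3*c (S(c) = -3*(-2 + c) = 6 - 3*c)
S((u(-2, 6) + d(3))**2)*l = (6 - 3*(6 - 2)**2)*(1/4) = (6 - 3*4**2)*(1/4) = (6 - 3*16)*(1/4) = (6 - 48)*(1/4) = -42*1/4 = -21/2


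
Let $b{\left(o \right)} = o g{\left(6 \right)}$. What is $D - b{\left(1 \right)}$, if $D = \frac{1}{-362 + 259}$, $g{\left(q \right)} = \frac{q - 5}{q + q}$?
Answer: $- \frac{115}{1236} \approx -0.093042$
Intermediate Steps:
$g{\left(q \right)} = \frac{-5 + q}{2 q}$
$b{\left(o \right)} = \frac{o}{12}$ ($b{\left(o \right)} = o \frac{-5 + 6}{2 \cdot 6} = o \frac{1}{2} \cdot \frac{1}{6} \cdot 1 = o \frac{1}{12} = \frac{o}{12}$)
$D = - \frac{1}{103}$ ($D = \frac{1}{-103} = - \frac{1}{103} \approx -0.0097087$)
$D - b{\left(1 \right)} = - \frac{1}{103} - \frac{1}{12} \cdot 1 = - \frac{1}{103} - \frac{1}{12} = - \frac{115}{1236}$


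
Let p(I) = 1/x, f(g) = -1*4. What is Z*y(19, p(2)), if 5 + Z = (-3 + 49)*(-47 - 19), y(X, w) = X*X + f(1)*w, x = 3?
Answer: -3281239/3 ≈ -1.0937e+6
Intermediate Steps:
f(g) = -4
p(I) = ⅓ (p(I) = 1/3 = ⅓)
y(X, w) = X² - 4*w (y(X, w) = X*X - 4*w = X² - 4*w)
Z = -3041 (Z = -5 + (-3 + 49)*(-47 - 19) = -5 + 46*(-66) = -5 - 3036 = -3041)
Z*y(19, p(2)) = -3041*(19² - 4*⅓) = -3041*(361 - 4/3) = -3041*1079/3 = -3281239/3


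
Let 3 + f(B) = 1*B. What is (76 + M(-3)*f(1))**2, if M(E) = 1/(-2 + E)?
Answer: 145924/25 ≈ 5837.0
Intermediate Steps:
f(B) = -3 + B (f(B) = -3 + 1*B = -3 + B)
(76 + M(-3)*f(1))**2 = (76 + (-3 + 1)/(-2 - 3))**2 = (76 - 2/(-5))**2 = (76 - 1/5*(-2))**2 = (76 + 2/5)**2 = (382/5)**2 = 145924/25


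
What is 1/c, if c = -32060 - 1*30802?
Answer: -1/62862 ≈ -1.5908e-5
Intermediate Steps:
c = -62862 (c = -32060 - 30802 = -62862)
1/c = 1/(-62862) = -1/62862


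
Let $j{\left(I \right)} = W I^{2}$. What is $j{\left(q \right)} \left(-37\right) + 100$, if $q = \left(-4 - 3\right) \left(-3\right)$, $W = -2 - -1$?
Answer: $16417$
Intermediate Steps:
$W = -1$ ($W = -2 + 1 = -1$)
$q = 21$ ($q = \left(-7\right) \left(-3\right) = 21$)
$j{\left(I \right)} = - I^{2}$
$j{\left(q \right)} \left(-37\right) + 100 = - 21^{2} \left(-37\right) + 100 = \left(-1\right) 441 \left(-37\right) + 100 = \left(-441\right) \left(-37\right) + 100 = 16317 + 100 = 16417$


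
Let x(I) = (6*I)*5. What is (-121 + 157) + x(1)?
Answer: 66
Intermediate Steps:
x(I) = 30*I
(-121 + 157) + x(1) = (-121 + 157) + 30*1 = 36 + 30 = 66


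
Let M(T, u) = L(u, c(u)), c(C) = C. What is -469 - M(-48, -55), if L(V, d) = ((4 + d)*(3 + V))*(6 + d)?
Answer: 129479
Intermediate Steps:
L(V, d) = (3 + V)*(4 + d)*(6 + d) (L(V, d) = ((3 + V)*(4 + d))*(6 + d) = (3 + V)*(4 + d)*(6 + d))
M(T, u) = 72 + u³ + 13*u² + 54*u (M(T, u) = 72 + 3*u² + 24*u + 30*u + u*u² + 10*u*u = 72 + 3*u² + 24*u + 30*u + u³ + 10*u² = 72 + u³ + 13*u² + 54*u)
-469 - M(-48, -55) = -469 - (72 + (-55)³ + 13*(-55)² + 54*(-55)) = -469 - (72 - 166375 + 13*3025 - 2970) = -469 - (72 - 166375 + 39325 - 2970) = -469 - 1*(-129948) = -469 + 129948 = 129479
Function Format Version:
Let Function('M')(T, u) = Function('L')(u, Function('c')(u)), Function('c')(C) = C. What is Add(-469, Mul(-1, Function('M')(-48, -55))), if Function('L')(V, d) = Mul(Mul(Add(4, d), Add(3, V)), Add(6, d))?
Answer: 129479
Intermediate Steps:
Function('L')(V, d) = Mul(Add(3, V), Add(4, d), Add(6, d)) (Function('L')(V, d) = Mul(Mul(Add(3, V), Add(4, d)), Add(6, d)) = Mul(Add(3, V), Add(4, d), Add(6, d)))
Function('M')(T, u) = Add(72, Pow(u, 3), Mul(13, Pow(u, 2)), Mul(54, u)) (Function('M')(T, u) = Add(72, Mul(3, Pow(u, 2)), Mul(24, u), Mul(30, u), Mul(u, Pow(u, 2)), Mul(10, u, u)) = Add(72, Mul(3, Pow(u, 2)), Mul(24, u), Mul(30, u), Pow(u, 3), Mul(10, Pow(u, 2))) = Add(72, Pow(u, 3), Mul(13, Pow(u, 2)), Mul(54, u)))
Add(-469, Mul(-1, Function('M')(-48, -55))) = Add(-469, Mul(-1, Add(72, Pow(-55, 3), Mul(13, Pow(-55, 2)), Mul(54, -55)))) = Add(-469, Mul(-1, Add(72, -166375, Mul(13, 3025), -2970))) = Add(-469, Mul(-1, Add(72, -166375, 39325, -2970))) = Add(-469, Mul(-1, -129948)) = Add(-469, 129948) = 129479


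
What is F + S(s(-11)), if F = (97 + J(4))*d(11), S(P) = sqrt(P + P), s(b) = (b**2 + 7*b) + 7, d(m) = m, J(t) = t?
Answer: 1111 + sqrt(102) ≈ 1121.1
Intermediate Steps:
s(b) = 7 + b**2 + 7*b
S(P) = sqrt(2)*sqrt(P) (S(P) = sqrt(2*P) = sqrt(2)*sqrt(P))
F = 1111 (F = (97 + 4)*11 = 101*11 = 1111)
F + S(s(-11)) = 1111 + sqrt(2)*sqrt(7 + (-11)**2 + 7*(-11)) = 1111 + sqrt(2)*sqrt(7 + 121 - 77) = 1111 + sqrt(2)*sqrt(51) = 1111 + sqrt(102)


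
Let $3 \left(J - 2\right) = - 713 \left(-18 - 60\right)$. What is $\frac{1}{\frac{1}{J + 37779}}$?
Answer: $56319$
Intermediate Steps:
$J = 18540$ ($J = 2 + \frac{\left(-713\right) \left(-18 - 60\right)}{3} = 2 + \frac{\left(-713\right) \left(-78\right)}{3} = 2 + \frac{1}{3} \cdot 55614 = 2 + 18538 = 18540$)
$\frac{1}{\frac{1}{J + 37779}} = \frac{1}{\frac{1}{18540 + 37779}} = \frac{1}{\frac{1}{56319}} = 56319$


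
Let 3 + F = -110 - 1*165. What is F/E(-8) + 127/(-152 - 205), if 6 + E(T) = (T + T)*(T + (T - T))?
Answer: -57370/21777 ≈ -2.6344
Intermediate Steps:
E(T) = -6 + 2*T² (E(T) = -6 + (T + T)*(T + (T - T)) = -6 + (2*T)*(T + 0) = -6 + (2*T)*T = -6 + 2*T²)
F = -278 (F = -3 + (-110 - 1*165) = -3 + (-110 - 165) = -3 - 275 = -278)
F/E(-8) + 127/(-152 - 205) = -278/(-6 + 2*(-8)²) + 127/(-152 - 205) = -278/(-6 + 2*64) + 127/(-357) = -278/(-6 + 128) + 127*(-1/357) = -278/122 - 127/357 = -278*1/122 - 127/357 = -139/61 - 127/357 = -57370/21777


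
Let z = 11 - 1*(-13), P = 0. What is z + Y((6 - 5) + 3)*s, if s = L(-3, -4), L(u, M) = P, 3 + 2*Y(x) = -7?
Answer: 24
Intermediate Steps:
Y(x) = -5 (Y(x) = -3/2 + (1/2)*(-7) = -3/2 - 7/2 = -5)
L(u, M) = 0
s = 0
z = 24 (z = 11 + 13 = 24)
z + Y((6 - 5) + 3)*s = 24 - 5*0 = 24 + 0 = 24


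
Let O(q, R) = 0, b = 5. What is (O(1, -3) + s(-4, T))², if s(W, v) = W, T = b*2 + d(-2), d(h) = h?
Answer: 16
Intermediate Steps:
T = 8 (T = 5*2 - 2 = 10 - 2 = 8)
(O(1, -3) + s(-4, T))² = (0 - 4)² = (-4)² = 16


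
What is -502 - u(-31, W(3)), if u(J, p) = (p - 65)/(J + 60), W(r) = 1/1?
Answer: -14494/29 ≈ -499.79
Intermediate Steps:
W(r) = 1
u(J, p) = (-65 + p)/(60 + J)
-502 - u(-31, W(3)) = -502 - (-65 + 1)/(60 - 31) = -502 - (-64)/29 = -502 - 1*(-64/29) = -502 + 64/29 = -14494/29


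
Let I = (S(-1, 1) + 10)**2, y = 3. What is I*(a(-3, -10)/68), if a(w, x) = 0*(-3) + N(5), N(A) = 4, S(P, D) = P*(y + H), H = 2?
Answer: 25/17 ≈ 1.4706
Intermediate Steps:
S(P, D) = 5*P (S(P, D) = P*(3 + 2) = P*5 = 5*P)
a(w, x) = 4 (a(w, x) = 0*(-3) + 4 = 0 + 4 = 4)
I = 25 (I = (5*(-1) + 10)**2 = (-5 + 10)**2 = 5**2 = 25)
I*(a(-3, -10)/68) = 25*(4/68) = 25*(4*(1/68)) = 25*(1/17) = 25/17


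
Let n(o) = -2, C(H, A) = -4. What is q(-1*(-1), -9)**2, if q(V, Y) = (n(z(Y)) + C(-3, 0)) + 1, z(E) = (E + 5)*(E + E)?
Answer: 25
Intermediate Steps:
z(E) = 2*E*(5 + E) (z(E) = (5 + E)*(2*E) = 2*E*(5 + E))
q(V, Y) = -5 (q(V, Y) = (-2 - 4) + 1 = -6 + 1 = -5)
q(-1*(-1), -9)**2 = (-5)**2 = 25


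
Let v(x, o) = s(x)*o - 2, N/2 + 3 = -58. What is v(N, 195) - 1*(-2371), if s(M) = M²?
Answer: 2904749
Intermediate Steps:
N = -122 (N = -6 + 2*(-58) = -6 - 116 = -122)
v(x, o) = -2 + o*x² (v(x, o) = x²*o - 2 = o*x² - 2 = -2 + o*x²)
v(N, 195) - 1*(-2371) = (-2 + 195*(-122)²) - 1*(-2371) = (-2 + 195*14884) + 2371 = (-2 + 2902380) + 2371 = 2902378 + 2371 = 2904749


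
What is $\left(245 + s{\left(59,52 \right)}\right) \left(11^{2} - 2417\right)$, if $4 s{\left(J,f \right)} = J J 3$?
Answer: $-6556802$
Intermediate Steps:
$s{\left(J,f \right)} = \frac{3 J^{2}}{4}$ ($s{\left(J,f \right)} = \frac{J J 3}{4} = \frac{J^{2} \cdot 3}{4} = \frac{3 J^{2}}{4}$)
$\left(245 + s{\left(59,52 \right)}\right) \left(11^{2} - 2417\right) = \left(245 + \frac{3 \cdot 59^{2}}{4}\right) \left(11^{2} - 2417\right) = \left(245 + \frac{3}{4} \cdot 3481\right) \left(121 - 2417\right) = \left(245 + \frac{10443}{4}\right) \left(-2296\right) = \frac{11423}{4} \left(-2296\right) = -6556802$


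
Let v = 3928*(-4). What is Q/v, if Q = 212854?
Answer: -106427/7856 ≈ -13.547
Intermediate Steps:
v = -15712
Q/v = 212854/(-15712) = 212854*(-1/15712) = -106427/7856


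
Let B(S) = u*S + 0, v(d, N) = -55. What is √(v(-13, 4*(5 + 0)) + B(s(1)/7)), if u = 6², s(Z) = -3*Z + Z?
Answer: I*√3199/7 ≈ 8.08*I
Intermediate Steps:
s(Z) = -2*Z
u = 36
B(S) = 36*S (B(S) = 36*S + 0 = 36*S)
√(v(-13, 4*(5 + 0)) + B(s(1)/7)) = √(-55 + 36*(-2*1/7)) = √(-55 + 36*(-2*⅐)) = √(-55 + 36*(-2/7)) = √(-55 - 72/7) = √(-457/7) = I*√3199/7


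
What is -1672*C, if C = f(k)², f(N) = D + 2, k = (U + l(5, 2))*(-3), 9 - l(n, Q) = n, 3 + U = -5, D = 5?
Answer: -81928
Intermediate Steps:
U = -8 (U = -3 - 5 = -8)
l(n, Q) = 9 - n
k = 12 (k = (-8 + (9 - 1*5))*(-3) = (-8 + (9 - 5))*(-3) = (-8 + 4)*(-3) = -4*(-3) = 12)
f(N) = 7 (f(N) = 5 + 2 = 7)
C = 49 (C = 7² = 49)
-1672*C = -1672*49 = -81928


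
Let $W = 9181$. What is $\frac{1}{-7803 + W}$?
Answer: $\frac{1}{1378} \approx 0.00072569$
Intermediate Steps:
$\frac{1}{-7803 + W} = \frac{1}{-7803 + 9181} = \frac{1}{1378}$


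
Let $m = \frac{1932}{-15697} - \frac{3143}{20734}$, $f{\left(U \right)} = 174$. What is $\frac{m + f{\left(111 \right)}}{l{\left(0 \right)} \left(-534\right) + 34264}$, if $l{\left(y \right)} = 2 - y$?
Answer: $\frac{8077274899}{1543431886744} \approx 0.0052333$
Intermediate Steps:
$m = - \frac{12770537}{46494514}$ ($m = 1932 \left(- \frac{1}{15697}\right) - \frac{449}{2962} = - \frac{1932}{15697} - \frac{449}{2962} = - \frac{12770537}{46494514} \approx -0.27467$)
$\frac{m + f{\left(111 \right)}}{l{\left(0 \right)} \left(-534\right) + 34264} = \frac{- \frac{12770537}{46494514} + 174}{\left(2 - 0\right) \left(-534\right) + 34264} = \frac{8077274899}{46494514 \left(\left(2 + 0\right) \left(-534\right) + 34264\right)} = \frac{8077274899}{46494514 \left(2 \left(-534\right) + 34264\right)} = \frac{8077274899}{46494514 \left(-1068 + 34264\right)} = \frac{8077274899}{46494514 \cdot 33196} = \frac{8077274899}{46494514} \cdot \frac{1}{33196} = \frac{8077274899}{1543431886744}$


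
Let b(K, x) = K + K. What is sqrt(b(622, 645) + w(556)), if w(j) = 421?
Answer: 3*sqrt(185) ≈ 40.804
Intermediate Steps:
b(K, x) = 2*K
sqrt(b(622, 645) + w(556)) = sqrt(2*622 + 421) = sqrt(1244 + 421) = sqrt(1665) = 3*sqrt(185)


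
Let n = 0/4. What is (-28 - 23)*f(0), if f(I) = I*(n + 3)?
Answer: 0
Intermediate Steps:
n = 0 (n = 0*(¼) = 0)
f(I) = 3*I (f(I) = I*(0 + 3) = I*3 = 3*I)
(-28 - 23)*f(0) = (-28 - 23)*(3*0) = -51*0 = 0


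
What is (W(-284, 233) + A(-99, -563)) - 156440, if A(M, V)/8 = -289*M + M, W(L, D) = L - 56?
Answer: 71316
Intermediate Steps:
W(L, D) = -56 + L
A(M, V) = -2304*M (A(M, V) = 8*(-289*M + M) = 8*(-288*M) = -2304*M)
(W(-284, 233) + A(-99, -563)) - 156440 = ((-56 - 284) - 2304*(-99)) - 156440 = (-340 + 228096) - 156440 = 227756 - 156440 = 71316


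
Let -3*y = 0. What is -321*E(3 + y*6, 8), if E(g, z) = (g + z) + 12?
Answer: -7383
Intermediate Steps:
y = 0 (y = -1/3*0 = 0)
E(g, z) = 12 + g + z
-321*E(3 + y*6, 8) = -321*(12 + (3 + 0*6) + 8) = -321*(12 + (3 + 0) + 8) = -321*(12 + 3 + 8) = -321*23 = -7383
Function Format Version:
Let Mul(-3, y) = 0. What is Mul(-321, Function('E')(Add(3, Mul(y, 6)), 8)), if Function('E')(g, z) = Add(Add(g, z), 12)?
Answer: -7383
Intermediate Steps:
y = 0 (y = Mul(Rational(-1, 3), 0) = 0)
Function('E')(g, z) = Add(12, g, z)
Mul(-321, Function('E')(Add(3, Mul(y, 6)), 8)) = Mul(-321, Add(12, Add(3, Mul(0, 6)), 8)) = Mul(-321, Add(12, Add(3, 0), 8)) = Mul(-321, Add(12, 3, 8)) = Mul(-321, 23) = -7383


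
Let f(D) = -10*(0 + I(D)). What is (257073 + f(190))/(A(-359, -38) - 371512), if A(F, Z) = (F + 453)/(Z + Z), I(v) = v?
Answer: -9696574/14117503 ≈ -0.68685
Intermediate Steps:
A(F, Z) = (453 + F)/(2*Z) (A(F, Z) = (453 + F)/((2*Z)) = (453 + F)*(1/(2*Z)) = (453 + F)/(2*Z))
f(D) = -10*D (f(D) = -10*(0 + D) = -10*D)
(257073 + f(190))/(A(-359, -38) - 371512) = (257073 - 10*190)/((½)*(453 - 359)/(-38) - 371512) = (257073 - 1900)/((½)*(-1/38)*94 - 371512) = 255173/(-47/38 - 371512) = 255173/(-14117503/38) = 255173*(-38/14117503) = -9696574/14117503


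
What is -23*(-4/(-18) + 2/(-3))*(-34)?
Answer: -3128/9 ≈ -347.56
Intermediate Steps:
-23*(-4/(-18) + 2/(-3))*(-34) = -23*(-4*(-1/18) + 2*(-⅓))*(-34) = -23*(2/9 - ⅔)*(-34) = -23*(-4/9)*(-34) = (92/9)*(-34) = -3128/9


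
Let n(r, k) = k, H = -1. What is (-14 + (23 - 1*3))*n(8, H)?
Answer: -6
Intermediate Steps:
(-14 + (23 - 1*3))*n(8, H) = (-14 + (23 - 1*3))*(-1) = (-14 + (23 - 3))*(-1) = (-14 + 20)*(-1) = 6*(-1) = -6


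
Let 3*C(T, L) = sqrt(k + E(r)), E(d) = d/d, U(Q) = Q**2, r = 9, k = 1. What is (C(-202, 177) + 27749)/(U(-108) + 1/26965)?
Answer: 748251785/314519761 + 26965*sqrt(2)/943559283 ≈ 2.3791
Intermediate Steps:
E(d) = 1
C(T, L) = sqrt(2)/3 (C(T, L) = sqrt(1 + 1)/3 = sqrt(2)/3)
(C(-202, 177) + 27749)/(U(-108) + 1/26965) = (sqrt(2)/3 + 27749)/((-108)**2 + 1/26965) = (27749 + sqrt(2)/3)/(11664 + 1/26965) = (27749 + sqrt(2)/3)/(314519761/26965) = (27749 + sqrt(2)/3)*(26965/314519761) = 748251785/314519761 + 26965*sqrt(2)/943559283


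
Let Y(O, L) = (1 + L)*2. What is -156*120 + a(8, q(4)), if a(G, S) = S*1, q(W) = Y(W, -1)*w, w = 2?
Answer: -18720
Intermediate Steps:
Y(O, L) = 2 + 2*L
q(W) = 0 (q(W) = (2 + 2*(-1))*2 = (2 - 2)*2 = 0*2 = 0)
a(G, S) = S
-156*120 + a(8, q(4)) = -156*120 + 0 = -18720 + 0 = -18720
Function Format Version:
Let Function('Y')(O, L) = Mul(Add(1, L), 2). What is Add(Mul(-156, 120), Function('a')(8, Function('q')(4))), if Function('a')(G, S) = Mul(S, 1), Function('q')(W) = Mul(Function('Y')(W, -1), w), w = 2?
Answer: -18720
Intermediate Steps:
Function('Y')(O, L) = Add(2, Mul(2, L))
Function('q')(W) = 0 (Function('q')(W) = Mul(Add(2, Mul(2, -1)), 2) = Mul(Add(2, -2), 2) = Mul(0, 2) = 0)
Function('a')(G, S) = S
Add(Mul(-156, 120), Function('a')(8, Function('q')(4))) = Add(Mul(-156, 120), 0) = Add(-18720, 0) = -18720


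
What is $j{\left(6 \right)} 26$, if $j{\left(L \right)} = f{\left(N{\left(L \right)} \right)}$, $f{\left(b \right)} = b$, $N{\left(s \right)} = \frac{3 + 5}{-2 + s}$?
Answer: $52$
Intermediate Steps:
$N{\left(s \right)} = \frac{8}{-2 + s}$
$j{\left(L \right)} = \frac{8}{-2 + L}$
$j{\left(6 \right)} 26 = \frac{8}{-2 + 6} \cdot 26 = \frac{8}{4} \cdot 26 = 8 \cdot \frac{1}{4} \cdot 26 = 2 \cdot 26 = 52$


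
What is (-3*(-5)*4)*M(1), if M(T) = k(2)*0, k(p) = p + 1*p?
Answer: 0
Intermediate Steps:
k(p) = 2*p (k(p) = p + p = 2*p)
M(T) = 0 (M(T) = (2*2)*0 = 4*0 = 0)
(-3*(-5)*4)*M(1) = (-3*(-5)*4)*0 = (15*4)*0 = 60*0 = 0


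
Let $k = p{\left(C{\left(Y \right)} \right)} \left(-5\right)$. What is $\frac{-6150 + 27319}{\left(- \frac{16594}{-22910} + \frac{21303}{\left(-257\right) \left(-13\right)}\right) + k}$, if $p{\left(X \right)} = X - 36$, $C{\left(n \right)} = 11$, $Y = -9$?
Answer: $\frac{810162080195}{5055640517} \approx 160.25$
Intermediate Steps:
$p{\left(X \right)} = -36 + X$
$k = 125$ ($k = \left(-36 + 11\right) \left(-5\right) = \left(-25\right) \left(-5\right) = 125$)
$\frac{-6150 + 27319}{\left(- \frac{16594}{-22910} + \frac{21303}{\left(-257\right) \left(-13\right)}\right) + k} = \frac{-6150 + 27319}{\left(- \frac{16594}{-22910} + \frac{21303}{\left(-257\right) \left(-13\right)}\right) + 125} = \frac{21169}{\left(\left(-16594\right) \left(- \frac{1}{22910}\right) + \frac{21303}{3341}\right) + 125} = \frac{21169}{\left(\frac{8297}{11455} + 21303 \cdot \frac{1}{3341}\right) + 125} = \frac{21169}{\left(\frac{8297}{11455} + \frac{21303}{3341}\right) + 125} = \frac{21169}{\frac{271746142}{38271155} + 125} = \frac{21169}{\frac{5055640517}{38271155}} = 21169 \cdot \frac{38271155}{5055640517} = \frac{810162080195}{5055640517}$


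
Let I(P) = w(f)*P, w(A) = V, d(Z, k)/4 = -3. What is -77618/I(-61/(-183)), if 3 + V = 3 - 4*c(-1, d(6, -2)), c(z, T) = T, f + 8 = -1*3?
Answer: -38809/8 ≈ -4851.1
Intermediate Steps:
d(Z, k) = -12 (d(Z, k) = 4*(-3) = -12)
f = -11 (f = -8 - 1*3 = -8 - 3 = -11)
V = 48 (V = -3 + (3 - 4*(-12)) = -3 + (3 + 48) = -3 + 51 = 48)
w(A) = 48
I(P) = 48*P
-77618/I(-61/(-183)) = -77618/(48*(-61/(-183))) = -77618/(48*(-61*(-1/183))) = -77618/(48*(1/3)) = -77618/16 = -77618*1/16 = -38809/8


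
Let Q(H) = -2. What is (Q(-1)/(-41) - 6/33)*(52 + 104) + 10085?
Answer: 4538975/451 ≈ 10064.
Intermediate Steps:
(Q(-1)/(-41) - 6/33)*(52 + 104) + 10085 = (-2/(-41) - 6/33)*(52 + 104) + 10085 = (-2*(-1/41) - 6*1/33)*156 + 10085 = (2/41 - 2/11)*156 + 10085 = -60/451*156 + 10085 = -9360/451 + 10085 = 4538975/451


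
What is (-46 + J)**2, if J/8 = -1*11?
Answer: 17956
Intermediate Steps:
J = -88 (J = 8*(-1*11) = 8*(-11) = -88)
(-46 + J)**2 = (-46 - 88)**2 = (-134)**2 = 17956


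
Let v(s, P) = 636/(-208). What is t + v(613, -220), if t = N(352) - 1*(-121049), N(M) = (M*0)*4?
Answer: 6294389/52 ≈ 1.2105e+5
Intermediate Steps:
v(s, P) = -159/52 (v(s, P) = 636*(-1/208) = -159/52)
N(M) = 0 (N(M) = 0*4 = 0)
t = 121049 (t = 0 - 1*(-121049) = 0 + 121049 = 121049)
t + v(613, -220) = 121049 - 159/52 = 6294389/52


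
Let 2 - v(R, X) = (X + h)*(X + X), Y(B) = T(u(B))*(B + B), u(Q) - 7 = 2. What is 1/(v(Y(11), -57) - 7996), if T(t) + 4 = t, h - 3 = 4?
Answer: -1/13694 ≈ -7.3025e-5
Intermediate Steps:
h = 7 (h = 3 + 4 = 7)
u(Q) = 9 (u(Q) = 7 + 2 = 9)
T(t) = -4 + t
Y(B) = 10*B (Y(B) = (-4 + 9)*(B + B) = 5*(2*B) = 10*B)
v(R, X) = 2 - 2*X*(7 + X) (v(R, X) = 2 - (X + 7)*(X + X) = 2 - (7 + X)*2*X = 2 - 2*X*(7 + X))
1/(v(Y(11), -57) - 7996) = 1/((2 - 14*(-57) - 2*(-57)²) - 7996) = 1/((2 + 798 - 2*3249) - 7996) = 1/((2 + 798 - 6498) - 7996) = 1/(-5698 - 7996) = 1/(-13694) = -1/13694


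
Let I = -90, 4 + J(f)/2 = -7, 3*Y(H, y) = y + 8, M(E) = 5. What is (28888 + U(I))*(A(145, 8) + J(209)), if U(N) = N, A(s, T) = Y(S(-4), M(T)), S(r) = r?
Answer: -1526294/3 ≈ -5.0876e+5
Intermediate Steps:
Y(H, y) = 8/3 + y/3 (Y(H, y) = (y + 8)/3 = (8 + y)/3 = 8/3 + y/3)
A(s, T) = 13/3 (A(s, T) = 8/3 + (⅓)*5 = 8/3 + 5/3 = 13/3)
J(f) = -22 (J(f) = -8 + 2*(-7) = -8 - 14 = -22)
(28888 + U(I))*(A(145, 8) + J(209)) = (28888 - 90)*(13/3 - 22) = 28798*(-53/3) = -1526294/3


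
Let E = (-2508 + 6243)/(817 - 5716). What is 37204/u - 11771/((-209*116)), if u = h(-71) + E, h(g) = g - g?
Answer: -1472908521313/30183780 ≈ -48798.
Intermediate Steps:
h(g) = 0
E = -1245/1633 (E = 3735/(-4899) = 3735*(-1/4899) = -1245/1633 ≈ -0.76240)
u = -1245/1633 (u = 0 - 1245/1633 = -1245/1633 ≈ -0.76240)
37204/u - 11771/((-209*116)) = 37204/(-1245/1633) - 11771/((-209*116)) = 37204*(-1633/1245) - 11771/(-24244) = -60754132/1245 - 11771*(-1/24244) = -60754132/1245 + 11771/24244 = -1472908521313/30183780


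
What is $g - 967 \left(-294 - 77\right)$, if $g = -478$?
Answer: $358279$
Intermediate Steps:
$g - 967 \left(-294 - 77\right) = -478 - 967 \left(-294 - 77\right) = -478 - -358757 = -478 + 358757 = 358279$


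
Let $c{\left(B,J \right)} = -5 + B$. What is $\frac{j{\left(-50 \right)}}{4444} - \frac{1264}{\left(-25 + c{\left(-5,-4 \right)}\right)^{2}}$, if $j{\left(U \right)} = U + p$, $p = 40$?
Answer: $- \frac{2814733}{2721950} \approx -1.0341$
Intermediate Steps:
$j{\left(U \right)} = 40 + U$ ($j{\left(U \right)} = U + 40 = 40 + U$)
$\frac{j{\left(-50 \right)}}{4444} - \frac{1264}{\left(-25 + c{\left(-5,-4 \right)}\right)^{2}} = \frac{40 - 50}{4444} - \frac{1264}{\left(-25 - 10\right)^{2}} = \left(-10\right) \frac{1}{4444} - \frac{1264}{\left(-25 - 10\right)^{2}} = - \frac{5}{2222} - \frac{1264}{\left(-35\right)^{2}} = - \frac{5}{2222} - \frac{1264}{1225} = - \frac{2814733}{2721950}$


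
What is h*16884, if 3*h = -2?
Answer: -11256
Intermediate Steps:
h = -⅔ (h = (⅓)*(-2) = -⅔ ≈ -0.66667)
h*16884 = -⅔*16884 = -11256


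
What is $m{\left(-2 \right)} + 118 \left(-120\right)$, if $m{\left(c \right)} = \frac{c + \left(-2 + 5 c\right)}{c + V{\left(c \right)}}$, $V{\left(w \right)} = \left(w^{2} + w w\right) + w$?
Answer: $- \frac{28327}{2} \approx -14164.0$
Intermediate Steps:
$V{\left(w \right)} = w + 2 w^{2}$ ($V{\left(w \right)} = \left(w^{2} + w^{2}\right) + w = 2 w^{2} + w = w + 2 w^{2}$)
$m{\left(c \right)} = \frac{-2 + 6 c}{c + c \left(1 + 2 c\right)}$ ($m{\left(c \right)} = \frac{c + \left(-2 + 5 c\right)}{c + c \left(1 + 2 c\right)} = \frac{-2 + 6 c}{c + c \left(1 + 2 c\right)}$)
$m{\left(-2 \right)} + 118 \left(-120\right) = \frac{-1 + 3 \left(-2\right)}{\left(-2\right) \left(1 - 2\right)} + 118 \left(-120\right) = - \frac{-1 - 6}{2 \left(-1\right)} - 14160 = \left(- \frac{1}{2}\right) \left(-1\right) \left(-7\right) - 14160 = - \frac{7}{2} - 14160 = - \frac{28327}{2}$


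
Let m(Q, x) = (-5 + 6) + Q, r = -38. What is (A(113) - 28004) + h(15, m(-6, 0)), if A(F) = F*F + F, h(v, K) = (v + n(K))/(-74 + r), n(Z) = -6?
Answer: -1693673/112 ≈ -15122.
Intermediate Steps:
m(Q, x) = 1 + Q
h(v, K) = 3/56 - v/112 (h(v, K) = (v - 6)/(-74 - 38) = (-6 + v)/(-112) = (-6 + v)*(-1/112) = 3/56 - v/112)
A(F) = F + F**2 (A(F) = F**2 + F = F + F**2)
(A(113) - 28004) + h(15, m(-6, 0)) = (113*(1 + 113) - 28004) + (3/56 - 1/112*15) = (113*114 - 28004) + (3/56 - 15/112) = (12882 - 28004) - 9/112 = -15122 - 9/112 = -1693673/112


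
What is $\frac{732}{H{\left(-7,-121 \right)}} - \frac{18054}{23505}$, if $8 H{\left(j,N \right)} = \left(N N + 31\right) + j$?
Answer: $- \frac{8474442}{22980055} \approx -0.36877$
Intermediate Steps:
$H{\left(j,N \right)} = \frac{31}{8} + \frac{j}{8} + \frac{N^{2}}{8}$ ($H{\left(j,N \right)} = \frac{\left(N N + 31\right) + j}{8} = \frac{\left(N^{2} + 31\right) + j}{8} = \frac{\left(31 + N^{2}\right) + j}{8} = \frac{31 + j + N^{2}}{8} = \frac{31}{8} + \frac{j}{8} + \frac{N^{2}}{8}$)
$\frac{732}{H{\left(-7,-121 \right)}} - \frac{18054}{23505} = \frac{732}{\frac{31}{8} + \frac{1}{8} \left(-7\right) + \frac{\left(-121\right)^{2}}{8}} - \frac{18054}{23505} = \frac{732}{\frac{31}{8} - \frac{7}{8} + \frac{1}{8} \cdot 14641} - \frac{6018}{7835} = \frac{732}{\frac{31}{8} - \frac{7}{8} + \frac{14641}{8}} - \frac{6018}{7835} = \frac{732}{\frac{14665}{8}} - \frac{6018}{7835} = 732 \cdot \frac{8}{14665} - \frac{6018}{7835} = \frac{5856}{14665} - \frac{6018}{7835} = - \frac{8474442}{22980055}$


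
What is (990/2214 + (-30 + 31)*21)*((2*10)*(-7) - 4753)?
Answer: -4302578/41 ≈ -1.0494e+5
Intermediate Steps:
(990/2214 + (-30 + 31)*21)*((2*10)*(-7) - 4753) = (990*(1/2214) + 1*21)*(20*(-7) - 4753) = (55/123 + 21)*(-140 - 4753) = (2638/123)*(-4893) = -4302578/41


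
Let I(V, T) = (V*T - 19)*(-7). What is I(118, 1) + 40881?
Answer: 40188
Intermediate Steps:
I(V, T) = 133 - 7*T*V (I(V, T) = (T*V - 19)*(-7) = (-19 + T*V)*(-7) = 133 - 7*T*V)
I(118, 1) + 40881 = (133 - 7*1*118) + 40881 = (133 - 826) + 40881 = -693 + 40881 = 40188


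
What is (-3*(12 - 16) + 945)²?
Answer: 915849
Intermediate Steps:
(-3*(12 - 16) + 945)² = (-3*(-4) + 945)² = (12 + 945)² = 957² = 915849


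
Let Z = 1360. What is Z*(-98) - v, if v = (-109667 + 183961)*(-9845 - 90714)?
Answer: 7470797066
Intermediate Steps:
v = -7470930346 (v = 74294*(-100559) = -7470930346)
Z*(-98) - v = 1360*(-98) - 1*(-7470930346) = -133280 + 7470930346 = 7470797066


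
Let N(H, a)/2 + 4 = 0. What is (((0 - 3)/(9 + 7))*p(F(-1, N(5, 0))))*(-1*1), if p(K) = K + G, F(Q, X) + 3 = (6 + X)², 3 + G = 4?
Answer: 3/8 ≈ 0.37500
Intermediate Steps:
G = 1 (G = -3 + 4 = 1)
N(H, a) = -8 (N(H, a) = -8 + 2*0 = -8 + 0 = -8)
F(Q, X) = -3 + (6 + X)²
p(K) = 1 + K (p(K) = K + 1 = 1 + K)
(((0 - 3)/(9 + 7))*p(F(-1, N(5, 0))))*(-1*1) = (((0 - 3)/(9 + 7))*(1 + (-3 + (6 - 8)²)))*(-1*1) = ((-3/16)*(1 + (-3 + (-2)²)))*(-1) = ((-3*1/16)*(1 + (-3 + 4)))*(-1) = -3*(1 + 1)/16*(-1) = -3/16*2*(-1) = -3/8*(-1) = 3/8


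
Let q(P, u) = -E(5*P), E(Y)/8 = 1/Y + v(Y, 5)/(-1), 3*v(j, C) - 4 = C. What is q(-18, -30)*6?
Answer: 2168/15 ≈ 144.53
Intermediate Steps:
v(j, C) = 4/3 + C/3
E(Y) = -24 + 8/Y (E(Y) = 8*(1/Y + (4/3 + (1/3)*5)/(-1)) = 8*(1/Y + (4/3 + 5/3)*(-1)) = 8*(1/Y + 3*(-1)) = 8*(1/Y - 3) = 8*(-3 + 1/Y) = -24 + 8/Y)
q(P, u) = 24 - 8/(5*P) (q(P, u) = -(-24 + 8/((5*P))) = -(-24 + 8*(1/(5*P))) = -(-24 + 8/(5*P)) = 24 - 8/(5*P))
q(-18, -30)*6 = (24 - 8/5/(-18))*6 = (24 - 8/5*(-1/18))*6 = (24 + 4/45)*6 = (1084/45)*6 = 2168/15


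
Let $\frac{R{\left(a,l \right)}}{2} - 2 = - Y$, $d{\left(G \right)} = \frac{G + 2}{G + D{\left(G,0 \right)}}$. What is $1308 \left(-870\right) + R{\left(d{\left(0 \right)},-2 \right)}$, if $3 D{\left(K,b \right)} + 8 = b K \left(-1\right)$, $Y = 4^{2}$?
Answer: $-1137988$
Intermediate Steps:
$Y = 16$
$D{\left(K,b \right)} = - \frac{8}{3} - \frac{K b}{3}$ ($D{\left(K,b \right)} = - \frac{8}{3} + \frac{b K \left(-1\right)}{3} = - \frac{8}{3} + \frac{K b \left(-1\right)}{3} = - \frac{8}{3} + \frac{\left(-1\right) K b}{3} = - \frac{8}{3} - \frac{K b}{3}$)
$d{\left(G \right)} = \frac{2 + G}{- \frac{8}{3} + G}$ ($d{\left(G \right)} = \frac{G + 2}{G - \left(\frac{8}{3} + \frac{1}{3} G 0\right)} = \frac{2 + G}{G + \left(- \frac{8}{3} + 0\right)} = \frac{2 + G}{G - \frac{8}{3}} = \frac{2 + G}{- \frac{8}{3} + G}$)
$R{\left(a,l \right)} = -28$ ($R{\left(a,l \right)} = 4 + 2 \left(\left(-1\right) 16\right) = 4 + 2 \left(-16\right) = 4 - 32 = -28$)
$1308 \left(-870\right) + R{\left(d{\left(0 \right)},-2 \right)} = 1308 \left(-870\right) - 28 = -1137960 - 28 = -1137988$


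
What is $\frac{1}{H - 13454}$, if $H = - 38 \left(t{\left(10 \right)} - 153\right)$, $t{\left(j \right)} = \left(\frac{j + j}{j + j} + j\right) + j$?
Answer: $- \frac{1}{8438} \approx -0.00011851$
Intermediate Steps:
$t{\left(j \right)} = 1 + 2 j$ ($t{\left(j \right)} = \left(\frac{2 j}{2 j} + j\right) + j = \left(2 j \frac{1}{2 j} + j\right) + j = \left(1 + j\right) + j = 1 + 2 j$)
$H = 5016$ ($H = - 38 \left(\left(1 + 2 \cdot 10\right) - 153\right) = - 38 \left(\left(1 + 20\right) - 153\right) = - 38 \left(21 - 153\right) = \left(-38\right) \left(-132\right) = 5016$)
$\frac{1}{H - 13454} = \frac{1}{5016 - 13454} = \frac{1}{-8438} = - \frac{1}{8438}$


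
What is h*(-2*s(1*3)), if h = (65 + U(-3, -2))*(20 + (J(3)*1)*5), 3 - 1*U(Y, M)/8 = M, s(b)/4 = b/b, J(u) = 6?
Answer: -42000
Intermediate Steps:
s(b) = 4 (s(b) = 4*(b/b) = 4*1 = 4)
U(Y, M) = 24 - 8*M
h = 5250 (h = (65 + (24 - 8*(-2)))*(20 + (6*1)*5) = (65 + (24 + 16))*(20 + 6*5) = (65 + 40)*(20 + 30) = 105*50 = 5250)
h*(-2*s(1*3)) = 5250*(-2*4) = 5250*(-8) = -42000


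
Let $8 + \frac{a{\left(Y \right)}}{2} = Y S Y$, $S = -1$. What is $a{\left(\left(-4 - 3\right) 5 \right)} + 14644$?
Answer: $12178$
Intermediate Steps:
$a{\left(Y \right)} = -16 - 2 Y^{2}$ ($a{\left(Y \right)} = -16 + 2 Y \left(-1\right) Y = -16 + 2 - Y Y = -16 + 2 \left(- Y^{2}\right) = -16 - 2 Y^{2}$)
$a{\left(\left(-4 - 3\right) 5 \right)} + 14644 = \left(-16 - 2 \left(\left(-4 - 3\right) 5\right)^{2}\right) + 14644 = \left(-16 - 2 \left(\left(-7\right) 5\right)^{2}\right) + 14644 = \left(-16 - 2 \left(-35\right)^{2}\right) + 14644 = \left(-16 - 2450\right) + 14644 = -2466 + 14644 = 12178$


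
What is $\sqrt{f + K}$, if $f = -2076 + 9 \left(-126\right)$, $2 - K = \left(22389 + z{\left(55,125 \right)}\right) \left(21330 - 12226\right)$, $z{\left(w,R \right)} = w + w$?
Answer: $2 i \sqrt{51208526} \approx 14312.0 i$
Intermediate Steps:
$z{\left(w,R \right)} = 2 w$
$K = -204830894$ ($K = 2 - \left(22389 + 2 \cdot 55\right) \left(21330 - 12226\right) = 2 - \left(22389 + 110\right) 9104 = 2 - 22499 \cdot 9104 = 2 - 204830896 = -204830894$)
$f = -3210$ ($f = -2076 - 1134 = -3210$)
$\sqrt{f + K} = \sqrt{-3210 - 204830894} = \sqrt{-204834104} = 2 i \sqrt{51208526}$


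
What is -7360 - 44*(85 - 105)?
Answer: -6480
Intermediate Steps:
-7360 - 44*(85 - 105) = -7360 - 44*(-20) = -7360 + 880 = -6480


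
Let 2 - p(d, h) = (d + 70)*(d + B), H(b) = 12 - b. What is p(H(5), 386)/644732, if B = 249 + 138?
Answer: -7584/161183 ≈ -0.047052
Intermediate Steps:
B = 387
p(d, h) = 2 - (70 + d)*(387 + d) (p(d, h) = 2 - (d + 70)*(d + 387) = 2 - (70 + d)*(387 + d))
p(H(5), 386)/644732 = (-27088 - (12 - 1*5)**2 - 457*(12 - 1*5))/644732 = (-27088 - (12 - 5)**2 - 457*(12 - 5))*(1/644732) = (-27088 - 1*7**2 - 457*7)*(1/644732) = (-27088 - 1*49 - 3199)*(1/644732) = (-27088 - 49 - 3199)*(1/644732) = -30336*1/644732 = -7584/161183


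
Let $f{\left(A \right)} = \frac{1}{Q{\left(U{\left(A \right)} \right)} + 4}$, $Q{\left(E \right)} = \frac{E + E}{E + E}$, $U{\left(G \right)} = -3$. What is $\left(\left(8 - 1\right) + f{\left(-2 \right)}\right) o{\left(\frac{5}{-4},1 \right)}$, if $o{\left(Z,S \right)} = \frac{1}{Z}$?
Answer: $- \frac{144}{25} \approx -5.76$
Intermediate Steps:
$Q{\left(E \right)} = 1$ ($Q{\left(E \right)} = \frac{2 E}{2 E} = 2 E \frac{1}{2 E} = 1$)
$f{\left(A \right)} = \frac{1}{5}$ ($f{\left(A \right)} = \frac{1}{1 + 4} = \frac{1}{5}$)
$\left(\left(8 - 1\right) + f{\left(-2 \right)}\right) o{\left(\frac{5}{-4},1 \right)} = \frac{\left(8 - 1\right) + \frac{1}{5}}{5 \frac{1}{-4}} = \frac{7 + \frac{1}{5}}{5 \left(- \frac{1}{4}\right)} = \frac{36}{5 \left(- \frac{5}{4}\right)} = \frac{36}{5} \left(- \frac{4}{5}\right) = - \frac{144}{25}$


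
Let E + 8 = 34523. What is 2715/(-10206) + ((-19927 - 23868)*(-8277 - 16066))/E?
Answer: 80596593251/2609334 ≈ 30888.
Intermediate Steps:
E = 34515 (E = -8 + 34523 = 34515)
2715/(-10206) + ((-19927 - 23868)*(-8277 - 16066))/E = 2715/(-10206) + ((-19927 - 23868)*(-8277 - 16066))/34515 = 2715*(-1/10206) - 43795*(-24343)*(1/34515) = -905/3402 + 1066101685*(1/34515) = -905/3402 + 213220337/6903 = 80596593251/2609334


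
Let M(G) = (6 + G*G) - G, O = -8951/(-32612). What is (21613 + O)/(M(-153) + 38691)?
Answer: 704852107/2030390508 ≈ 0.34715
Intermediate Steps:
O = 8951/32612 (O = -8951*(-1/32612) = 8951/32612 ≈ 0.27447)
M(G) = 6 + G² - G (M(G) = (6 + G²) - G = 6 + G² - G)
(21613 + O)/(M(-153) + 38691) = (21613 + 8951/32612)/((6 + (-153)² - 1*(-153)) + 38691) = 704852107/(32612*((6 + 23409 + 153) + 38691)) = 704852107/(32612*(23568 + 38691)) = (704852107/32612)/62259 = (704852107/32612)*(1/62259) = 704852107/2030390508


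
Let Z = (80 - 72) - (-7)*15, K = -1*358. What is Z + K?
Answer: -245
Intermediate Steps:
K = -358
Z = 113 (Z = 8 - 1*(-105) = 8 + 105 = 113)
Z + K = 113 - 358 = -245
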